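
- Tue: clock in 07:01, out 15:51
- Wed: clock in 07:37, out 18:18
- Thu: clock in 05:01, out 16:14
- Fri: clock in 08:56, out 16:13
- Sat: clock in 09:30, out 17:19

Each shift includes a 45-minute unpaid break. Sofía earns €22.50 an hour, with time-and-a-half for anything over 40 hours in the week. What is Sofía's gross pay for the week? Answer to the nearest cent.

€970.31

Tue: 07:01–15:51 = 8 h 50 min; less 45 min break → 8 h 5 min
Wed: 07:37–18:18 = 10 h 41 min; less 45 min break → 9 h 56 min
Thu: 05:01–16:14 = 11 h 13 min; less 45 min break → 10 h 28 min
Fri: 08:56–16:13 = 7 h 17 min; less 45 min break → 6 h 32 min
Sat: 09:30–17:19 = 7 h 49 min; less 45 min break → 7 h 4 min
Total worked: 42 h 5 min = 2525 min.
Regular 40 h 0 min = 2400 min at €22.50/h; overtime 2 h 5 min = 125 min at €33.75/h.
Pay = (2400 × €22.50 + 125 × €33.75) ÷ 60 = €970.31.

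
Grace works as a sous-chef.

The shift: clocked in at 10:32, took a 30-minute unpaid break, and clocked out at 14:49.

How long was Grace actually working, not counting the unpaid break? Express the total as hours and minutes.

3 h 47 min

The shift: 10:32–14:49 = 4 h 17 min; less 30 min break → 3 h 47 min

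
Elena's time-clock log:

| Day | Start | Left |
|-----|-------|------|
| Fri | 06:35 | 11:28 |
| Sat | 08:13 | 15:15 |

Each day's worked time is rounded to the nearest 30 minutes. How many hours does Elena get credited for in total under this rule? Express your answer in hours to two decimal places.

12.00 hours

Fri: 06:35–11:28 = 4 h 53 min → rounds to 5 h 0 min
Sat: 08:13–15:15 = 7 h 2 min → rounds to 7 h 0 min
Total credited: 12 h 0 min.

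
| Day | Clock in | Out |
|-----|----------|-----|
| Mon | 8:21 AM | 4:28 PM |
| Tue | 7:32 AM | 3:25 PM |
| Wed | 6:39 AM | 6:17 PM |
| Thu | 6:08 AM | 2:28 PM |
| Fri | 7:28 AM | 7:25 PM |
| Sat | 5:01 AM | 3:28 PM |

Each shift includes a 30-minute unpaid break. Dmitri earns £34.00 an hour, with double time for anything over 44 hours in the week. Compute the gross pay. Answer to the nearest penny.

Mon: 8:21 AM–4:28 PM = 8 h 7 min; less 30 min break → 7 h 37 min
Tue: 7:32 AM–3:25 PM = 7 h 53 min; less 30 min break → 7 h 23 min
Wed: 6:39 AM–6:17 PM = 11 h 38 min; less 30 min break → 11 h 8 min
Thu: 6:08 AM–2:28 PM = 8 h 20 min; less 30 min break → 7 h 50 min
Fri: 7:28 AM–7:25 PM = 11 h 57 min; less 30 min break → 11 h 27 min
Sat: 5:01 AM–3:28 PM = 10 h 27 min; less 30 min break → 9 h 57 min
Total worked: 55 h 22 min = 3322 min.
Regular 44 h 0 min = 2640 min at £34.00/h; overtime 11 h 22 min = 682 min at £68.00/h.
Pay = (2640 × £34.00 + 682 × £68.00) ÷ 60 = £2268.93.

£2268.93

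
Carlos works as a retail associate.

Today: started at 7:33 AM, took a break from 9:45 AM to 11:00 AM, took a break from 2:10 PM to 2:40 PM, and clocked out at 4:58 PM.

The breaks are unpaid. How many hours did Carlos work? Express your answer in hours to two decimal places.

7.67 hours

Today: 7:33 AM–4:58 PM = 9 h 25 min; less 105 min break → 7 h 40 min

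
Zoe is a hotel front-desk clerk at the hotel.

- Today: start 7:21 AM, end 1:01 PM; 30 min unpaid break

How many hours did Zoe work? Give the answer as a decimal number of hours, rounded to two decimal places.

Today: 7:21 AM–1:01 PM = 5 h 40 min; less 30 min break → 5 h 10 min

5.17 hours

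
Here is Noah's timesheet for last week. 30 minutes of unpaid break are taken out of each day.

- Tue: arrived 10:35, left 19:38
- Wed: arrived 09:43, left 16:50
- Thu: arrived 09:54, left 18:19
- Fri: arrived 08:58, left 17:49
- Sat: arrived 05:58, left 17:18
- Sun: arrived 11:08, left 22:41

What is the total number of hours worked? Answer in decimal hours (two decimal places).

53.32 hours

Tue: 10:35–19:38 = 9 h 3 min; less 30 min break → 8 h 33 min
Wed: 09:43–16:50 = 7 h 7 min; less 30 min break → 6 h 37 min
Thu: 09:54–18:19 = 8 h 25 min; less 30 min break → 7 h 55 min
Fri: 08:58–17:49 = 8 h 51 min; less 30 min break → 8 h 21 min
Sat: 05:58–17:18 = 11 h 20 min; less 30 min break → 10 h 50 min
Sun: 11:08–22:41 = 11 h 33 min; less 30 min break → 11 h 3 min
Total: 8 h 33 min + 6 h 37 min + 7 h 55 min + 8 h 21 min + 10 h 50 min + 11 h 3 min = 53 h 19 min.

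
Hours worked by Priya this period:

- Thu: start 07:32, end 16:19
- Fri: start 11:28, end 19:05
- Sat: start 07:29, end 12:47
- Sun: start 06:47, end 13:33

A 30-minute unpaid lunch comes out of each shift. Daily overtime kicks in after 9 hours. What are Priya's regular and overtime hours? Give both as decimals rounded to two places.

Thu: 07:32–16:19 = 8 h 47 min; less 30 min break → 8 h 17 min
Fri: 11:28–19:05 = 7 h 37 min; less 30 min break → 7 h 7 min
Sat: 07:29–12:47 = 5 h 18 min; less 30 min break → 4 h 48 min
Sun: 06:47–13:33 = 6 h 46 min; less 30 min break → 6 h 16 min
Thu reg 8 h 17 min / OT 0 h 0 min; Fri reg 7 h 7 min / OT 0 h 0 min; Sat reg 4 h 48 min / OT 0 h 0 min; Sun reg 6 h 16 min / OT 0 h 0 min.
Totals: regular 26 h 28 min, overtime 0 h 0 min.

Regular 26.47 hours, overtime 0.00 hours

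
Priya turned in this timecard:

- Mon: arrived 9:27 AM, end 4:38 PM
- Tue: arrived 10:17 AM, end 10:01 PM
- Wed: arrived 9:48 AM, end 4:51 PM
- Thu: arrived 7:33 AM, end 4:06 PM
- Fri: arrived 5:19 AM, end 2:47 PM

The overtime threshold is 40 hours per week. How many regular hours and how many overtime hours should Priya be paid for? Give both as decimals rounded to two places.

Mon: 9:27 AM–4:38 PM = 7 h 11 min
Tue: 10:17 AM–10:01 PM = 11 h 44 min
Wed: 9:48 AM–4:51 PM = 7 h 3 min
Thu: 7:33 AM–4:06 PM = 8 h 33 min
Fri: 5:19 AM–2:47 PM = 9 h 28 min
Total worked: 43 h 59 min = 43.98 h.
Threshold 40 h → overtime 3 h 59 min, regular 40 h 0 min.

Regular 40.00 hours, overtime 3.98 hours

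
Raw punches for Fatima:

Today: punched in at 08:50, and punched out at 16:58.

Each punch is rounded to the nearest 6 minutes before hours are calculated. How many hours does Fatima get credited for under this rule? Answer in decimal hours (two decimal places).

Today: in 08:50→08:48, out 16:58→17:00; 8 h 12 min

8.20 hours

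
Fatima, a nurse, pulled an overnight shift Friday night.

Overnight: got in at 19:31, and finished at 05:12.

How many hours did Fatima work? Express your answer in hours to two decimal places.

9.68 hours

Overnight: 19:31 → midnight = 4 h 29 min; midnight → 05:12 = 5 h 12 min; span 9 h 41 min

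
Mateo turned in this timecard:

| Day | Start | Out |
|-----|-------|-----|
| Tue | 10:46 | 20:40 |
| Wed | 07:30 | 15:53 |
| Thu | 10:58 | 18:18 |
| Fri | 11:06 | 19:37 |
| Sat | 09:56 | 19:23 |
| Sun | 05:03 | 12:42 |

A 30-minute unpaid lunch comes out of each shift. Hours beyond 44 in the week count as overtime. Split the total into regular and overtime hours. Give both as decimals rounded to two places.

Regular 44.00 hours, overtime 4.23 hours

Tue: 10:46–20:40 = 9 h 54 min; less 30 min break → 9 h 24 min
Wed: 07:30–15:53 = 8 h 23 min; less 30 min break → 7 h 53 min
Thu: 10:58–18:18 = 7 h 20 min; less 30 min break → 6 h 50 min
Fri: 11:06–19:37 = 8 h 31 min; less 30 min break → 8 h 1 min
Sat: 09:56–19:23 = 9 h 27 min; less 30 min break → 8 h 57 min
Sun: 05:03–12:42 = 7 h 39 min; less 30 min break → 7 h 9 min
Total worked: 48 h 14 min = 48.23 h.
Threshold 44 h → overtime 4 h 14 min, regular 44 h 0 min.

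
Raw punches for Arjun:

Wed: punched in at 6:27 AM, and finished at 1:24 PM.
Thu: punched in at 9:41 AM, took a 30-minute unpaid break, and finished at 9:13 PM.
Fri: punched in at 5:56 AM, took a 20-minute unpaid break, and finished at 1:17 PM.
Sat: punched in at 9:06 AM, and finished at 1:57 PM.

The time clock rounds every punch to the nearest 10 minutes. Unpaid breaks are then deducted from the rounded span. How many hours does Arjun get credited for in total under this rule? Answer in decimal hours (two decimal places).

29.67 hours

Wed: in 6:27 AM→6:30 AM, out 1:24 PM→1:20 PM; 6 h 50 min
Thu: in 9:41 AM→9:40 AM, out 9:13 PM→9:10 PM; 11 h 30 min − 30 min = 11 h 0 min
Fri: in 5:56 AM→6:00 AM, out 1:17 PM→1:20 PM; 7 h 20 min − 20 min = 7 h 0 min
Sat: in 9:06 AM→9:10 AM, out 1:57 PM→2:00 PM; 4 h 50 min
Total credited: 29 h 40 min.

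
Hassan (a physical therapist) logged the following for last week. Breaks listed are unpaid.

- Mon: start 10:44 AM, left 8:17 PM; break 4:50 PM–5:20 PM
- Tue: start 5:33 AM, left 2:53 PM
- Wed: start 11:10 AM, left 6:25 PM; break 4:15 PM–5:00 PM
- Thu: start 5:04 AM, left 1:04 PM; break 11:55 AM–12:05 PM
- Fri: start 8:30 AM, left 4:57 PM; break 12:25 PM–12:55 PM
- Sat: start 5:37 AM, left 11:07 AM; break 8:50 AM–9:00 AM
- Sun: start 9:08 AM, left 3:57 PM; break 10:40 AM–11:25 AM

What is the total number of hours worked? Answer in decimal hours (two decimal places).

52.07 hours

Mon: 10:44 AM–8:17 PM = 9 h 33 min; less 30 min break → 9 h 3 min
Tue: 5:33 AM–2:53 PM = 9 h 20 min
Wed: 11:10 AM–6:25 PM = 7 h 15 min; less 45 min break → 6 h 30 min
Thu: 5:04 AM–1:04 PM = 8 h 0 min; less 10 min break → 7 h 50 min
Fri: 8:30 AM–4:57 PM = 8 h 27 min; less 30 min break → 7 h 57 min
Sat: 5:37 AM–11:07 AM = 5 h 30 min; less 10 min break → 5 h 20 min
Sun: 9:08 AM–3:57 PM = 6 h 49 min; less 45 min break → 6 h 4 min
Total: 9 h 3 min + 9 h 20 min + 6 h 30 min + 7 h 50 min + 7 h 57 min + 5 h 20 min + 6 h 4 min = 52 h 4 min.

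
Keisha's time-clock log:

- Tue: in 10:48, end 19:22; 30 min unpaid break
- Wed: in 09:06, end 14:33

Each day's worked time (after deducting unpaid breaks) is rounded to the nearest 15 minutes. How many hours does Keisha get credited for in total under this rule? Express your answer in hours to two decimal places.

13.50 hours

Tue: 10:48–19:22 = 8 h 34 min − 30 min = 8 h 4 min → rounds to 8 h 0 min
Wed: 09:06–14:33 = 5 h 27 min → rounds to 5 h 30 min
Total credited: 13 h 30 min.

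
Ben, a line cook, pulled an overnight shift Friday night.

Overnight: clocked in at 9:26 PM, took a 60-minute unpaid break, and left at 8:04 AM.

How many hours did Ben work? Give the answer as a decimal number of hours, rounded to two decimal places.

Overnight: 9:26 PM → midnight = 2 h 34 min; midnight → 8:04 AM = 8 h 4 min; span 10 h 38 min; less 60 min break → 9 h 38 min

9.63 hours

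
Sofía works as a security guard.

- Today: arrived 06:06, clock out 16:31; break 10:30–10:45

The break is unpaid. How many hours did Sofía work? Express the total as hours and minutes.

Today: 06:06–16:31 = 10 h 25 min; less 15 min break → 10 h 10 min

10 h 10 min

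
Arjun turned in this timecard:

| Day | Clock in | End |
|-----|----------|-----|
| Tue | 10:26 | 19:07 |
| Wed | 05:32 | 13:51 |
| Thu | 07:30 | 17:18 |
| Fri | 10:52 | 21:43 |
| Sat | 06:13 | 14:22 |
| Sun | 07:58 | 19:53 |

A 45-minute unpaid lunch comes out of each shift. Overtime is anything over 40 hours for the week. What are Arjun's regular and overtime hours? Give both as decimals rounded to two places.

Regular 40.00 hours, overtime 13.22 hours

Tue: 10:26–19:07 = 8 h 41 min; less 45 min break → 7 h 56 min
Wed: 05:32–13:51 = 8 h 19 min; less 45 min break → 7 h 34 min
Thu: 07:30–17:18 = 9 h 48 min; less 45 min break → 9 h 3 min
Fri: 10:52–21:43 = 10 h 51 min; less 45 min break → 10 h 6 min
Sat: 06:13–14:22 = 8 h 9 min; less 45 min break → 7 h 24 min
Sun: 07:58–19:53 = 11 h 55 min; less 45 min break → 11 h 10 min
Total worked: 53 h 13 min = 53.22 h.
Threshold 40 h → overtime 13 h 13 min, regular 40 h 0 min.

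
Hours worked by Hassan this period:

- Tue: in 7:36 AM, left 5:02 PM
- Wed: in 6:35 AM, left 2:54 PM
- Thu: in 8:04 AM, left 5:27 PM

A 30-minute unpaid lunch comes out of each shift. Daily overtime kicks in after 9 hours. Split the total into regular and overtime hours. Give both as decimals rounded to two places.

Tue: 7:36 AM–5:02 PM = 9 h 26 min; less 30 min break → 8 h 56 min
Wed: 6:35 AM–2:54 PM = 8 h 19 min; less 30 min break → 7 h 49 min
Thu: 8:04 AM–5:27 PM = 9 h 23 min; less 30 min break → 8 h 53 min
Tue reg 8 h 56 min / OT 0 h 0 min; Wed reg 7 h 49 min / OT 0 h 0 min; Thu reg 8 h 53 min / OT 0 h 0 min.
Totals: regular 25 h 38 min, overtime 0 h 0 min.

Regular 25.63 hours, overtime 0.00 hours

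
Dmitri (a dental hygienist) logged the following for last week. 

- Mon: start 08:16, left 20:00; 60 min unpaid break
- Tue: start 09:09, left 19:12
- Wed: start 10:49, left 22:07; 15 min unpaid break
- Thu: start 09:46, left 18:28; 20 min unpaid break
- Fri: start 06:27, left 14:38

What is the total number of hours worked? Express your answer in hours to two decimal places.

48.38 hours

Mon: 08:16–20:00 = 11 h 44 min; less 60 min break → 10 h 44 min
Tue: 09:09–19:12 = 10 h 3 min
Wed: 10:49–22:07 = 11 h 18 min; less 15 min break → 11 h 3 min
Thu: 09:46–18:28 = 8 h 42 min; less 20 min break → 8 h 22 min
Fri: 06:27–14:38 = 8 h 11 min
Total: 10 h 44 min + 10 h 3 min + 11 h 3 min + 8 h 22 min + 8 h 11 min = 48 h 23 min.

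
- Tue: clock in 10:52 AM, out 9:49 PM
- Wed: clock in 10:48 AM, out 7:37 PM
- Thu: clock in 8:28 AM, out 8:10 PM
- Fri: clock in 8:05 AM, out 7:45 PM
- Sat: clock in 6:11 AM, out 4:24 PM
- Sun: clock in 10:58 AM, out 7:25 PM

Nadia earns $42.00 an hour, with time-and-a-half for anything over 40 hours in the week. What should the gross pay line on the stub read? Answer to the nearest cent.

$3053.40

Tue: 10:52 AM–9:49 PM = 10 h 57 min
Wed: 10:48 AM–7:37 PM = 8 h 49 min
Thu: 8:28 AM–8:10 PM = 11 h 42 min
Fri: 8:05 AM–7:45 PM = 11 h 40 min
Sat: 6:11 AM–4:24 PM = 10 h 13 min
Sun: 10:58 AM–7:25 PM = 8 h 27 min
Total worked: 61 h 48 min = 3708 min.
Regular 40 h 0 min = 2400 min at $42.00/h; overtime 21 h 48 min = 1308 min at $63.00/h.
Pay = (2400 × $42.00 + 1308 × $63.00) ÷ 60 = $3053.40.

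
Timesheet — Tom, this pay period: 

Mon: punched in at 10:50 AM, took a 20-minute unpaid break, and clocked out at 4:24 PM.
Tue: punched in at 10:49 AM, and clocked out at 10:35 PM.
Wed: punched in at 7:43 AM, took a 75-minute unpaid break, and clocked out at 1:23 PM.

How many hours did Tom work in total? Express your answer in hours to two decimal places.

21.42 hours

Mon: 10:50 AM–4:24 PM = 5 h 34 min; less 20 min break → 5 h 14 min
Tue: 10:49 AM–10:35 PM = 11 h 46 min
Wed: 7:43 AM–1:23 PM = 5 h 40 min; less 75 min break → 4 h 25 min
Total: 5 h 14 min + 11 h 46 min + 4 h 25 min = 21 h 25 min.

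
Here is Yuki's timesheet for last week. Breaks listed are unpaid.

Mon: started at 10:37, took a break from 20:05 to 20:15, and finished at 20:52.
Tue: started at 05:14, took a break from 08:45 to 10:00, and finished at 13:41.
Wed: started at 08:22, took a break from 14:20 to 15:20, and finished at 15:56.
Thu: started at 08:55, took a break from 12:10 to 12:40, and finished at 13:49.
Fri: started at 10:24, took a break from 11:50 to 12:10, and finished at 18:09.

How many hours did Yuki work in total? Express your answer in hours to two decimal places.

35.67 hours

Mon: 10:37–20:52 = 10 h 15 min; less 10 min break → 10 h 5 min
Tue: 05:14–13:41 = 8 h 27 min; less 75 min break → 7 h 12 min
Wed: 08:22–15:56 = 7 h 34 min; less 60 min break → 6 h 34 min
Thu: 08:55–13:49 = 4 h 54 min; less 30 min break → 4 h 24 min
Fri: 10:24–18:09 = 7 h 45 min; less 20 min break → 7 h 25 min
Total: 10 h 5 min + 7 h 12 min + 6 h 34 min + 4 h 24 min + 7 h 25 min = 35 h 40 min.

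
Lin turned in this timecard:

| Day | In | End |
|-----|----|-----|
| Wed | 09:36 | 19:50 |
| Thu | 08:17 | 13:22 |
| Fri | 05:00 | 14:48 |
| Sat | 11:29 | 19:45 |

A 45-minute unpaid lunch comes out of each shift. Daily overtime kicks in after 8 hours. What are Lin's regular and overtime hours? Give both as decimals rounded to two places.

Wed: 09:36–19:50 = 10 h 14 min; less 45 min break → 9 h 29 min
Thu: 08:17–13:22 = 5 h 5 min; less 45 min break → 4 h 20 min
Fri: 05:00–14:48 = 9 h 48 min; less 45 min break → 9 h 3 min
Sat: 11:29–19:45 = 8 h 16 min; less 45 min break → 7 h 31 min
Wed reg 8 h 0 min / OT 1 h 29 min; Thu reg 4 h 20 min / OT 0 h 0 min; Fri reg 8 h 0 min / OT 1 h 3 min; Sat reg 7 h 31 min / OT 0 h 0 min.
Totals: regular 27 h 51 min, overtime 2 h 32 min.

Regular 27.85 hours, overtime 2.53 hours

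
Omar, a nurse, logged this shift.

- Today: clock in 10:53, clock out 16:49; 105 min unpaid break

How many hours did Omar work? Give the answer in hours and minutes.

4 h 11 min

Today: 10:53–16:49 = 5 h 56 min; less 105 min break → 4 h 11 min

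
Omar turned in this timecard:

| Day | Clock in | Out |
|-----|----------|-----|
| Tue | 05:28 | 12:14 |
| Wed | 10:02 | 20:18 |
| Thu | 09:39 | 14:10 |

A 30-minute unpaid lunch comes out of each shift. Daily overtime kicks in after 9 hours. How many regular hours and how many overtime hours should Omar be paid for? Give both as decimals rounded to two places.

Regular 19.28 hours, overtime 0.77 hours

Tue: 05:28–12:14 = 6 h 46 min; less 30 min break → 6 h 16 min
Wed: 10:02–20:18 = 10 h 16 min; less 30 min break → 9 h 46 min
Thu: 09:39–14:10 = 4 h 31 min; less 30 min break → 4 h 1 min
Tue reg 6 h 16 min / OT 0 h 0 min; Wed reg 9 h 0 min / OT 0 h 46 min; Thu reg 4 h 1 min / OT 0 h 0 min.
Totals: regular 19 h 17 min, overtime 0 h 46 min.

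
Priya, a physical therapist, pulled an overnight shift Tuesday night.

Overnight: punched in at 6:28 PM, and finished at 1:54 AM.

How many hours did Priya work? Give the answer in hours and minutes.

7 h 26 min

Overnight: 6:28 PM → midnight = 5 h 32 min; midnight → 1:54 AM = 1 h 54 min; span 7 h 26 min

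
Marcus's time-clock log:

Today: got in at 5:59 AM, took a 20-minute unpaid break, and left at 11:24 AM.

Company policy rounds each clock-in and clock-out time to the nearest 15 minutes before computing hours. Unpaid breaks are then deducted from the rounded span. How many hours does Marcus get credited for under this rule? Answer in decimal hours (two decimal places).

5.17 hours

Today: in 5:59 AM→6:00 AM, out 11:24 AM→11:30 AM; 5 h 30 min − 20 min = 5 h 10 min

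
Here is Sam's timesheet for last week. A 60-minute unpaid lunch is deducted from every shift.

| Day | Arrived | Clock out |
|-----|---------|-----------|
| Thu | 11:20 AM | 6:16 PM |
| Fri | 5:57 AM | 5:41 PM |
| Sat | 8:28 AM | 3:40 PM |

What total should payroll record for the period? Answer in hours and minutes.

22 h 52 min

Thu: 11:20 AM–6:16 PM = 6 h 56 min; less 60 min break → 5 h 56 min
Fri: 5:57 AM–5:41 PM = 11 h 44 min; less 60 min break → 10 h 44 min
Sat: 8:28 AM–3:40 PM = 7 h 12 min; less 60 min break → 6 h 12 min
Total: 5 h 56 min + 10 h 44 min + 6 h 12 min = 22 h 52 min.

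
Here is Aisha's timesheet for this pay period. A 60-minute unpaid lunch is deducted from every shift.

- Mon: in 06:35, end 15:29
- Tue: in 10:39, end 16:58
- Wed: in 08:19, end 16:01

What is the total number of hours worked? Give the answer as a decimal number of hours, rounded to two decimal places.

19.92 hours

Mon: 06:35–15:29 = 8 h 54 min; less 60 min break → 7 h 54 min
Tue: 10:39–16:58 = 6 h 19 min; less 60 min break → 5 h 19 min
Wed: 08:19–16:01 = 7 h 42 min; less 60 min break → 6 h 42 min
Total: 7 h 54 min + 5 h 19 min + 6 h 42 min = 19 h 55 min.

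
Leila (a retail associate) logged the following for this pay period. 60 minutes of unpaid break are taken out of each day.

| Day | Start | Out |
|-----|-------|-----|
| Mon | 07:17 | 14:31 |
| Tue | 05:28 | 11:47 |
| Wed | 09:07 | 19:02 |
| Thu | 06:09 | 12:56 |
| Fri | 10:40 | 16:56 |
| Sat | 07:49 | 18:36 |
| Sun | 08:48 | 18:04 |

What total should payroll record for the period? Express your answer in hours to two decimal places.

49.57 hours

Mon: 07:17–14:31 = 7 h 14 min; less 60 min break → 6 h 14 min
Tue: 05:28–11:47 = 6 h 19 min; less 60 min break → 5 h 19 min
Wed: 09:07–19:02 = 9 h 55 min; less 60 min break → 8 h 55 min
Thu: 06:09–12:56 = 6 h 47 min; less 60 min break → 5 h 47 min
Fri: 10:40–16:56 = 6 h 16 min; less 60 min break → 5 h 16 min
Sat: 07:49–18:36 = 10 h 47 min; less 60 min break → 9 h 47 min
Sun: 08:48–18:04 = 9 h 16 min; less 60 min break → 8 h 16 min
Total: 6 h 14 min + 5 h 19 min + 8 h 55 min + 5 h 47 min + 5 h 16 min + 9 h 47 min + 8 h 16 min = 49 h 34 min.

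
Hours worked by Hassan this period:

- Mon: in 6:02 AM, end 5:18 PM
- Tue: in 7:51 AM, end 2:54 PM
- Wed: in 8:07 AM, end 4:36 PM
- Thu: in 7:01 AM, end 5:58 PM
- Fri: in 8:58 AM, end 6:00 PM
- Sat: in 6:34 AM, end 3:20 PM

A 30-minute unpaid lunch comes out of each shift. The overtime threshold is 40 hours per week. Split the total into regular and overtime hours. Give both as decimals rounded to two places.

Regular 40.00 hours, overtime 12.55 hours

Mon: 6:02 AM–5:18 PM = 11 h 16 min; less 30 min break → 10 h 46 min
Tue: 7:51 AM–2:54 PM = 7 h 3 min; less 30 min break → 6 h 33 min
Wed: 8:07 AM–4:36 PM = 8 h 29 min; less 30 min break → 7 h 59 min
Thu: 7:01 AM–5:58 PM = 10 h 57 min; less 30 min break → 10 h 27 min
Fri: 8:58 AM–6:00 PM = 9 h 2 min; less 30 min break → 8 h 32 min
Sat: 6:34 AM–3:20 PM = 8 h 46 min; less 30 min break → 8 h 16 min
Total worked: 52 h 33 min = 52.55 h.
Threshold 40 h → overtime 12 h 33 min, regular 40 h 0 min.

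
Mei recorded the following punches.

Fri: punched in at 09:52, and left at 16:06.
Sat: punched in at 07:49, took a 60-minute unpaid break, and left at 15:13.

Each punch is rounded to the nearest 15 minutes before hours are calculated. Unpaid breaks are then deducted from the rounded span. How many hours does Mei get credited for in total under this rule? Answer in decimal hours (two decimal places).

Fri: in 09:52→09:45, out 16:06→16:00; 6 h 15 min
Sat: in 07:49→07:45, out 15:13→15:15; 7 h 30 min − 60 min = 6 h 30 min
Total credited: 12 h 45 min.

12.75 hours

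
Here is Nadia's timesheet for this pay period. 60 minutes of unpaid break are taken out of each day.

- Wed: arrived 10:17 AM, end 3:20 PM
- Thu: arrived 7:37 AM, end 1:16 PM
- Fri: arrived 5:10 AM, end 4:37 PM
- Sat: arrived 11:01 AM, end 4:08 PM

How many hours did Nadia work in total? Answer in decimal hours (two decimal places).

23.27 hours

Wed: 10:17 AM–3:20 PM = 5 h 3 min; less 60 min break → 4 h 3 min
Thu: 7:37 AM–1:16 PM = 5 h 39 min; less 60 min break → 4 h 39 min
Fri: 5:10 AM–4:37 PM = 11 h 27 min; less 60 min break → 10 h 27 min
Sat: 11:01 AM–4:08 PM = 5 h 7 min; less 60 min break → 4 h 7 min
Total: 4 h 3 min + 4 h 39 min + 10 h 27 min + 4 h 7 min = 23 h 16 min.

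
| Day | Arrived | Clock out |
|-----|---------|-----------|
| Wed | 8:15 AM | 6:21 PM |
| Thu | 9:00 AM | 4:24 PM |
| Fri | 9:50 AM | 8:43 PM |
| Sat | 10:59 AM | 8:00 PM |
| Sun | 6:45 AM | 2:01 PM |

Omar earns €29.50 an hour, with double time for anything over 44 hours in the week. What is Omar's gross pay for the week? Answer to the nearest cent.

Wed: 8:15 AM–6:21 PM = 10 h 6 min
Thu: 9:00 AM–4:24 PM = 7 h 24 min
Fri: 9:50 AM–8:43 PM = 10 h 53 min
Sat: 10:59 AM–8:00 PM = 9 h 1 min
Sun: 6:45 AM–2:01 PM = 7 h 16 min
Total worked: 44 h 40 min = 2680 min.
Regular 44 h 0 min = 2640 min at €29.50/h; overtime 0 h 40 min = 40 min at €59.00/h.
Pay = (2640 × €29.50 + 40 × €59.00) ÷ 60 = €1337.33.

€1337.33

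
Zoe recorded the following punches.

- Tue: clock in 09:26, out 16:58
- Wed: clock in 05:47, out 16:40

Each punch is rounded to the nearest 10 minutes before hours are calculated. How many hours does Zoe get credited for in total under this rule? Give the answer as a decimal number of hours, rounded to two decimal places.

18.33 hours

Tue: in 09:26→09:30, out 16:58→17:00; 7 h 30 min
Wed: in 05:47→05:50, out 16:40→16:40; 10 h 50 min
Total credited: 18 h 20 min.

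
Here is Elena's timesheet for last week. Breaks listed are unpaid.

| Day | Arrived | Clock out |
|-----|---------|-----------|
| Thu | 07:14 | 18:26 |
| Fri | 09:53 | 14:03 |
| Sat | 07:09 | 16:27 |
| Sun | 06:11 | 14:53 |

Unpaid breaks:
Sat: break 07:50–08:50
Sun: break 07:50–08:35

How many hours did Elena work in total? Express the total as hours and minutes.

Thu: 07:14–18:26 = 11 h 12 min
Fri: 09:53–14:03 = 4 h 10 min
Sat: 07:09–16:27 = 9 h 18 min; less 60 min break → 8 h 18 min
Sun: 06:11–14:53 = 8 h 42 min; less 45 min break → 7 h 57 min
Total: 11 h 12 min + 4 h 10 min + 8 h 18 min + 7 h 57 min = 31 h 37 min.

31 h 37 min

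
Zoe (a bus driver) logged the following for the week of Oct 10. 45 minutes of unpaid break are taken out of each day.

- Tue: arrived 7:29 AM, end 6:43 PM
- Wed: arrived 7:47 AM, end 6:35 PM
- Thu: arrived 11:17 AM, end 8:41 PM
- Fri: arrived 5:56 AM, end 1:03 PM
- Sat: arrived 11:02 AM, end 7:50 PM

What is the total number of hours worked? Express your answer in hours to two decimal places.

Tue: 7:29 AM–6:43 PM = 11 h 14 min; less 45 min break → 10 h 29 min
Wed: 7:47 AM–6:35 PM = 10 h 48 min; less 45 min break → 10 h 3 min
Thu: 11:17 AM–8:41 PM = 9 h 24 min; less 45 min break → 8 h 39 min
Fri: 5:56 AM–1:03 PM = 7 h 7 min; less 45 min break → 6 h 22 min
Sat: 11:02 AM–7:50 PM = 8 h 48 min; less 45 min break → 8 h 3 min
Total: 10 h 29 min + 10 h 3 min + 8 h 39 min + 6 h 22 min + 8 h 3 min = 43 h 36 min.

43.60 hours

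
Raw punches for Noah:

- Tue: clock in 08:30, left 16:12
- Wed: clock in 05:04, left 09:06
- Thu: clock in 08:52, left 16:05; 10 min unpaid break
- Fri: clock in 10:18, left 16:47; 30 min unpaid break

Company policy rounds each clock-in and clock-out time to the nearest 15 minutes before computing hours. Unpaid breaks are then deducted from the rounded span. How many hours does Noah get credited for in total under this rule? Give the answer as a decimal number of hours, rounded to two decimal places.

24.83 hours

Tue: in 08:30→08:30, out 16:12→16:15; 7 h 45 min
Wed: in 05:04→05:00, out 09:06→09:00; 4 h 0 min
Thu: in 08:52→08:45, out 16:05→16:00; 7 h 15 min − 10 min = 7 h 5 min
Fri: in 10:18→10:15, out 16:47→16:45; 6 h 30 min − 30 min = 6 h 0 min
Total credited: 24 h 50 min.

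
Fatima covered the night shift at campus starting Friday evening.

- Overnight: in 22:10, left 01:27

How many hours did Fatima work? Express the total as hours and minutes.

3 h 17 min

Overnight: 22:10 → midnight = 1 h 50 min; midnight → 01:27 = 1 h 27 min; span 3 h 17 min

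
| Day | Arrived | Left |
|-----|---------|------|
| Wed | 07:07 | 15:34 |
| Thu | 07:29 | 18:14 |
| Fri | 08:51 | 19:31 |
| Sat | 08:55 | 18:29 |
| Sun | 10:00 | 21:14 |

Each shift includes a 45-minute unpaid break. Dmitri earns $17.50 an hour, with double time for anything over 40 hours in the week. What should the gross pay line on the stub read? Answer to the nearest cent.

$942.08

Wed: 07:07–15:34 = 8 h 27 min; less 45 min break → 7 h 42 min
Thu: 07:29–18:14 = 10 h 45 min; less 45 min break → 10 h 0 min
Fri: 08:51–19:31 = 10 h 40 min; less 45 min break → 9 h 55 min
Sat: 08:55–18:29 = 9 h 34 min; less 45 min break → 8 h 49 min
Sun: 10:00–21:14 = 11 h 14 min; less 45 min break → 10 h 29 min
Total worked: 46 h 55 min = 2815 min.
Regular 40 h 0 min = 2400 min at $17.50/h; overtime 6 h 55 min = 415 min at $35.00/h.
Pay = (2400 × $17.50 + 415 × $35.00) ÷ 60 = $942.08.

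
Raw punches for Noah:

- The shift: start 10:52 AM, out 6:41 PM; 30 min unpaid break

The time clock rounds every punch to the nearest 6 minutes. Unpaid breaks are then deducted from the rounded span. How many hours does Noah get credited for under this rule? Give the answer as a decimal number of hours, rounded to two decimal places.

The shift: in 10:52 AM→10:54 AM, out 6:41 PM→6:42 PM; 7 h 48 min − 30 min = 7 h 18 min

7.30 hours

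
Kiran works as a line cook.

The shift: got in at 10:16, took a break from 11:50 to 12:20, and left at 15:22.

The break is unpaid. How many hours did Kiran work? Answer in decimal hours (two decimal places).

4.60 hours

The shift: 10:16–15:22 = 5 h 6 min; less 30 min break → 4 h 36 min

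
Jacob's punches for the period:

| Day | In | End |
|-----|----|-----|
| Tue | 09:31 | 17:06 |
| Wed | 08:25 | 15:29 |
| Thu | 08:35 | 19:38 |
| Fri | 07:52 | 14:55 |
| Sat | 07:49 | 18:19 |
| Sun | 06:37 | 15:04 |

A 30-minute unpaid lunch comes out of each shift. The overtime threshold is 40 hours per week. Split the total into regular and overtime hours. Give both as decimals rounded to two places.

Tue: 09:31–17:06 = 7 h 35 min; less 30 min break → 7 h 5 min
Wed: 08:25–15:29 = 7 h 4 min; less 30 min break → 6 h 34 min
Thu: 08:35–19:38 = 11 h 3 min; less 30 min break → 10 h 33 min
Fri: 07:52–14:55 = 7 h 3 min; less 30 min break → 6 h 33 min
Sat: 07:49–18:19 = 10 h 30 min; less 30 min break → 10 h 0 min
Sun: 06:37–15:04 = 8 h 27 min; less 30 min break → 7 h 57 min
Total worked: 48 h 42 min = 48.70 h.
Threshold 40 h → overtime 8 h 42 min, regular 40 h 0 min.

Regular 40.00 hours, overtime 8.70 hours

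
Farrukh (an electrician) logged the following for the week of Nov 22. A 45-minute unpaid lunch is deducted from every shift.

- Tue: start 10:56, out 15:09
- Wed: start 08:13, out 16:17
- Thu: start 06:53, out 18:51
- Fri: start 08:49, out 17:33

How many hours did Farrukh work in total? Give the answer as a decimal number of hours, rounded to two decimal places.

Tue: 10:56–15:09 = 4 h 13 min; less 45 min break → 3 h 28 min
Wed: 08:13–16:17 = 8 h 4 min; less 45 min break → 7 h 19 min
Thu: 06:53–18:51 = 11 h 58 min; less 45 min break → 11 h 13 min
Fri: 08:49–17:33 = 8 h 44 min; less 45 min break → 7 h 59 min
Total: 3 h 28 min + 7 h 19 min + 11 h 13 min + 7 h 59 min = 29 h 59 min.

29.98 hours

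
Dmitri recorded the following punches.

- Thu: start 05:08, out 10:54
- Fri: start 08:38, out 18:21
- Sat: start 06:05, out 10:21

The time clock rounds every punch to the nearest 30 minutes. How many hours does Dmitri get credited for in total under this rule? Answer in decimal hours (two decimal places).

20.50 hours

Thu: in 05:08→05:00, out 10:54→11:00; 6 h 0 min
Fri: in 08:38→08:30, out 18:21→18:30; 10 h 0 min
Sat: in 06:05→06:00, out 10:21→10:30; 4 h 30 min
Total credited: 20 h 30 min.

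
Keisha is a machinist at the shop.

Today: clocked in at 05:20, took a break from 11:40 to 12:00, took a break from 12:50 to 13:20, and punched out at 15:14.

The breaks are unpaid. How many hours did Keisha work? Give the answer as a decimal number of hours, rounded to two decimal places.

9.07 hours

Today: 05:20–15:14 = 9 h 54 min; less 50 min break → 9 h 4 min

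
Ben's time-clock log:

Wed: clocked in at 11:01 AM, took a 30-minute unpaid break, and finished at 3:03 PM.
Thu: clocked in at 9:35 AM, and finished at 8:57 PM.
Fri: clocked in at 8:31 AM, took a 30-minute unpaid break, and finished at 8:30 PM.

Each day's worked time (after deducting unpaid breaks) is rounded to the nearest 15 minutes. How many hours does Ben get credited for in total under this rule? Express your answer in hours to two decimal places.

26.25 hours

Wed: 11:01 AM–3:03 PM = 4 h 2 min − 30 min = 3 h 32 min → rounds to 3 h 30 min
Thu: 9:35 AM–8:57 PM = 11 h 22 min → rounds to 11 h 15 min
Fri: 8:31 AM–8:30 PM = 11 h 59 min − 30 min = 11 h 29 min → rounds to 11 h 30 min
Total credited: 26 h 15 min.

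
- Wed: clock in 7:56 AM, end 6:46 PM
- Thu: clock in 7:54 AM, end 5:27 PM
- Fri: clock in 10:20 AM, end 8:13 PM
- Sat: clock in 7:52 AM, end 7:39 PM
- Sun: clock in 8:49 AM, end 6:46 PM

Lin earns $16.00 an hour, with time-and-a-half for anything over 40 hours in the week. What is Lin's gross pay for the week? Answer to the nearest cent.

Wed: 7:56 AM–6:46 PM = 10 h 50 min
Thu: 7:54 AM–5:27 PM = 9 h 33 min
Fri: 10:20 AM–8:13 PM = 9 h 53 min
Sat: 7:52 AM–7:39 PM = 11 h 47 min
Sun: 8:49 AM–6:46 PM = 9 h 57 min
Total worked: 52 h 0 min = 3120 min.
Regular 40 h 0 min = 2400 min at $16.00/h; overtime 12 h 0 min = 720 min at $24.00/h.
Pay = (2400 × $16.00 + 720 × $24.00) ÷ 60 = $928.00.

$928.00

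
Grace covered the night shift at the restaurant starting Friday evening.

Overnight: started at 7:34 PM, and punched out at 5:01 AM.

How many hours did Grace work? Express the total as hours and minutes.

Overnight: 7:34 PM → midnight = 4 h 26 min; midnight → 5:01 AM = 5 h 1 min; span 9 h 27 min

9 h 27 min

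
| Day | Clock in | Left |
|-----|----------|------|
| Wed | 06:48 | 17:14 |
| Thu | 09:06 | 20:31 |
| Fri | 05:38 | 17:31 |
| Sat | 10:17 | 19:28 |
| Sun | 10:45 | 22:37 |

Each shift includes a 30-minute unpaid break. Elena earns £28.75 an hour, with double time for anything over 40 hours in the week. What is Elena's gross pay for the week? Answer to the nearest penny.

Wed: 06:48–17:14 = 10 h 26 min; less 30 min break → 9 h 56 min
Thu: 09:06–20:31 = 11 h 25 min; less 30 min break → 10 h 55 min
Fri: 05:38–17:31 = 11 h 53 min; less 30 min break → 11 h 23 min
Sat: 10:17–19:28 = 9 h 11 min; less 30 min break → 8 h 41 min
Sun: 10:45–22:37 = 11 h 52 min; less 30 min break → 11 h 22 min
Total worked: 52 h 17 min = 3137 min.
Regular 40 h 0 min = 2400 min at £28.75/h; overtime 12 h 17 min = 737 min at £57.50/h.
Pay = (2400 × £28.75 + 737 × £57.50) ÷ 60 = £1856.29.

£1856.29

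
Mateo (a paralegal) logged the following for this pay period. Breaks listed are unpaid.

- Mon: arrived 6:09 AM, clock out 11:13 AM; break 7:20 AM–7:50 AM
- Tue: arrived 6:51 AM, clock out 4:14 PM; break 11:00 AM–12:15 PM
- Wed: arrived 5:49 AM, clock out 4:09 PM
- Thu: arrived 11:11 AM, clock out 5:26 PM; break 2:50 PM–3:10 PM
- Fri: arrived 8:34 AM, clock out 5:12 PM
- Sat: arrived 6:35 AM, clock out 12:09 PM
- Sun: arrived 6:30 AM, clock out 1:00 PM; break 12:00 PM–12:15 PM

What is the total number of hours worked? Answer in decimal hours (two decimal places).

Mon: 6:09 AM–11:13 AM = 5 h 4 min; less 30 min break → 4 h 34 min
Tue: 6:51 AM–4:14 PM = 9 h 23 min; less 75 min break → 8 h 8 min
Wed: 5:49 AM–4:09 PM = 10 h 20 min
Thu: 11:11 AM–5:26 PM = 6 h 15 min; less 20 min break → 5 h 55 min
Fri: 8:34 AM–5:12 PM = 8 h 38 min
Sat: 6:35 AM–12:09 PM = 5 h 34 min
Sun: 6:30 AM–1:00 PM = 6 h 30 min; less 15 min break → 6 h 15 min
Total: 4 h 34 min + 8 h 8 min + 10 h 20 min + 5 h 55 min + 8 h 38 min + 5 h 34 min + 6 h 15 min = 49 h 24 min.

49.40 hours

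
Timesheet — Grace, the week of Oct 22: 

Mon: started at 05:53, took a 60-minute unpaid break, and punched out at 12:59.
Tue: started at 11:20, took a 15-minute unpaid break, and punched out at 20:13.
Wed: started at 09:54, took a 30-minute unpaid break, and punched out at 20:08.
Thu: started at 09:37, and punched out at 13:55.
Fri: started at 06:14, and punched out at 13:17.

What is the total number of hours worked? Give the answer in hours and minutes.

Mon: 05:53–12:59 = 7 h 6 min; less 60 min break → 6 h 6 min
Tue: 11:20–20:13 = 8 h 53 min; less 15 min break → 8 h 38 min
Wed: 09:54–20:08 = 10 h 14 min; less 30 min break → 9 h 44 min
Thu: 09:37–13:55 = 4 h 18 min
Fri: 06:14–13:17 = 7 h 3 min
Total: 6 h 6 min + 8 h 38 min + 9 h 44 min + 4 h 18 min + 7 h 3 min = 35 h 49 min.

35 h 49 min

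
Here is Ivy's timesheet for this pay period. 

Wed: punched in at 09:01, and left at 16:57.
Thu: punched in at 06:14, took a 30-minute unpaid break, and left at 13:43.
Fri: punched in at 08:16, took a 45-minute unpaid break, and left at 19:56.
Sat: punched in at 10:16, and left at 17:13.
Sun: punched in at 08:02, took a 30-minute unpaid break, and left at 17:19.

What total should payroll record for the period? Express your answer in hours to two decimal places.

41.57 hours

Wed: 09:01–16:57 = 7 h 56 min
Thu: 06:14–13:43 = 7 h 29 min; less 30 min break → 6 h 59 min
Fri: 08:16–19:56 = 11 h 40 min; less 45 min break → 10 h 55 min
Sat: 10:16–17:13 = 6 h 57 min
Sun: 08:02–17:19 = 9 h 17 min; less 30 min break → 8 h 47 min
Total: 7 h 56 min + 6 h 59 min + 10 h 55 min + 6 h 57 min + 8 h 47 min = 41 h 34 min.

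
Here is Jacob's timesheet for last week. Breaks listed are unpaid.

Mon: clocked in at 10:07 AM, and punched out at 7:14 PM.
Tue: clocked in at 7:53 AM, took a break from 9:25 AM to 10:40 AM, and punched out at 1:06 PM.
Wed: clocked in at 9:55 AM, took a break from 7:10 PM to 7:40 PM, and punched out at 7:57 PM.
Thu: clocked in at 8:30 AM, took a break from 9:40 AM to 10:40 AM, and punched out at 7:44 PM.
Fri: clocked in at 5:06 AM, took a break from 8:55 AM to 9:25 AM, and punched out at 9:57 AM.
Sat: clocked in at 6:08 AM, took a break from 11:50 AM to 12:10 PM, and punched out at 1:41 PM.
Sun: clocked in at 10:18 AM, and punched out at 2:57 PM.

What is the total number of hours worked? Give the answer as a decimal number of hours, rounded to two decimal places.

49.07 hours

Mon: 10:07 AM–7:14 PM = 9 h 7 min
Tue: 7:53 AM–1:06 PM = 5 h 13 min; less 75 min break → 3 h 58 min
Wed: 9:55 AM–7:57 PM = 10 h 2 min; less 30 min break → 9 h 32 min
Thu: 8:30 AM–7:44 PM = 11 h 14 min; less 60 min break → 10 h 14 min
Fri: 5:06 AM–9:57 AM = 4 h 51 min; less 30 min break → 4 h 21 min
Sat: 6:08 AM–1:41 PM = 7 h 33 min; less 20 min break → 7 h 13 min
Sun: 10:18 AM–2:57 PM = 4 h 39 min
Total: 9 h 7 min + 3 h 58 min + 9 h 32 min + 10 h 14 min + 4 h 21 min + 7 h 13 min + 4 h 39 min = 49 h 4 min.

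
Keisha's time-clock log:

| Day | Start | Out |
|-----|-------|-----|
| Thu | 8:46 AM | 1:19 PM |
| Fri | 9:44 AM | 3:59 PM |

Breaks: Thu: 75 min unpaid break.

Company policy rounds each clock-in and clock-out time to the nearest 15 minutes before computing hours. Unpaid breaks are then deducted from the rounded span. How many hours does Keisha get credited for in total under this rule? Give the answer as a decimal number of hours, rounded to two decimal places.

9.50 hours

Thu: in 8:46 AM→8:45 AM, out 1:19 PM→1:15 PM; 4 h 30 min − 75 min = 3 h 15 min
Fri: in 9:44 AM→9:45 AM, out 3:59 PM→4:00 PM; 6 h 15 min
Total credited: 9 h 30 min.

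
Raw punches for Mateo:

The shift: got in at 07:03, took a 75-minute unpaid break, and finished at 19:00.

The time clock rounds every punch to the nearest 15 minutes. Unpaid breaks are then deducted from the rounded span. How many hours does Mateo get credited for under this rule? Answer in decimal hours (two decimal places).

The shift: in 07:03→07:00, out 19:00→19:00; 12 h 0 min − 75 min = 10 h 45 min

10.75 hours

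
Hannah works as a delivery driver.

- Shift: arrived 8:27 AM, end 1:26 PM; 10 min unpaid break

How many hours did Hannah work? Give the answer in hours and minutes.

Shift: 8:27 AM–1:26 PM = 4 h 59 min; less 10 min break → 4 h 49 min

4 h 49 min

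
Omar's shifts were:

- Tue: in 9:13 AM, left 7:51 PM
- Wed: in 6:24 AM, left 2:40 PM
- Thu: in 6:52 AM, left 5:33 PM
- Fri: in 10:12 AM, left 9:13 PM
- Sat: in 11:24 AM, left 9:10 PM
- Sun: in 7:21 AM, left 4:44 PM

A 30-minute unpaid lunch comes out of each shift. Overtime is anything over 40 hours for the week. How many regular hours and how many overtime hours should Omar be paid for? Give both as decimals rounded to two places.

Regular 40.00 hours, overtime 16.75 hours

Tue: 9:13 AM–7:51 PM = 10 h 38 min; less 30 min break → 10 h 8 min
Wed: 6:24 AM–2:40 PM = 8 h 16 min; less 30 min break → 7 h 46 min
Thu: 6:52 AM–5:33 PM = 10 h 41 min; less 30 min break → 10 h 11 min
Fri: 10:12 AM–9:13 PM = 11 h 1 min; less 30 min break → 10 h 31 min
Sat: 11:24 AM–9:10 PM = 9 h 46 min; less 30 min break → 9 h 16 min
Sun: 7:21 AM–4:44 PM = 9 h 23 min; less 30 min break → 8 h 53 min
Total worked: 56 h 45 min = 56.75 h.
Threshold 40 h → overtime 16 h 45 min, regular 40 h 0 min.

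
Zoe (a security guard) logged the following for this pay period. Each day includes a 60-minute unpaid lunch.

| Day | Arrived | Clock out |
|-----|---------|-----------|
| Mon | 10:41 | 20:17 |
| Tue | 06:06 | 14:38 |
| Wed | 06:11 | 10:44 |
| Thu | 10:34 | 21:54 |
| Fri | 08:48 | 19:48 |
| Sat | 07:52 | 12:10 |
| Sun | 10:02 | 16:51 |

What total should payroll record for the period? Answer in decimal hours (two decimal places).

Mon: 10:41–20:17 = 9 h 36 min; less 60 min break → 8 h 36 min
Tue: 06:06–14:38 = 8 h 32 min; less 60 min break → 7 h 32 min
Wed: 06:11–10:44 = 4 h 33 min; less 60 min break → 3 h 33 min
Thu: 10:34–21:54 = 11 h 20 min; less 60 min break → 10 h 20 min
Fri: 08:48–19:48 = 11 h 0 min; less 60 min break → 10 h 0 min
Sat: 07:52–12:10 = 4 h 18 min; less 60 min break → 3 h 18 min
Sun: 10:02–16:51 = 6 h 49 min; less 60 min break → 5 h 49 min
Total: 8 h 36 min + 7 h 32 min + 3 h 33 min + 10 h 20 min + 10 h 0 min + 3 h 18 min + 5 h 49 min = 49 h 8 min.

49.13 hours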